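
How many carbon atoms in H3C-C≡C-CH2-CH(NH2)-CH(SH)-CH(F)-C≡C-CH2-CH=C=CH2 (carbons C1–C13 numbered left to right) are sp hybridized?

C1: sp3
C2: sp ✓
C3: sp ✓
C4: sp3
C5: sp3
C6: sp3
C7: sp3
C8: sp ✓
C9: sp ✓
C10: sp3
C11: sp2
C12: sp ✓
C13: sp2
C2, C3, C8, C9, C12 → 5 sp carbons.

5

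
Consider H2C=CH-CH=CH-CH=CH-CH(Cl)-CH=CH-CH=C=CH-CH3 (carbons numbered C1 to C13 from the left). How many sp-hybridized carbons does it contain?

1

C1: sp2
C2: sp2
C3: sp2
C4: sp2
C5: sp2
C6: sp2
C7: sp3
C8: sp2
C9: sp2
C10: sp2
C11: sp ✓
C12: sp2
C13: sp3
C11 → 1 sp carbon.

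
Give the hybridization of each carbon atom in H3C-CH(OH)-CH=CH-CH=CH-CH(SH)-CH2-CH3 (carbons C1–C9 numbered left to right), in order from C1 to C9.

C1 sp3, C2 sp3, C3 sp2, C4 sp2, C5 sp2, C6 sp2, C7 sp3, C8 sp3, C9 sp3

C1 carries 4 σ bonds, giving a steric number of 4, so it is sp3.
C2 has 4 σ bonds: steric number 4 → sp3.
C3 — 3 σ bonds, plus one π bond. Steric number 3, so sp2.
C4: 3 σ bonds, plus one π bond; 3 regions of electron density → sp2.
C5: 3 σ bonds, plus one π bond — 3 electron domains, sp2.
C6 — 3 σ bonds, plus one π bond. Steric number 3, so sp2.
C7 (4 σ bonds) has steric number 4: sp3.
C8 is sp3: 4 σ bonds, 4 electron-density regions.
C9: 4 σ bonds — 4 electron domains, sp3.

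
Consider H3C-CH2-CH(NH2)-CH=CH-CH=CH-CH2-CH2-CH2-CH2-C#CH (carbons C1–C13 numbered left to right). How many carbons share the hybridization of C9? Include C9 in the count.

7

C9 is sp3 (only σ bonds).
C1: sp3 ✓
C2: sp3 ✓
C3: sp3 ✓
C4: sp2
C5: sp2
C6: sp2
C7: sp2
C8: sp3 ✓
C9: sp3 ✓
C10: sp3 ✓
C11: sp3 ✓
C12: sp
C13: sp
7 carbons are sp3.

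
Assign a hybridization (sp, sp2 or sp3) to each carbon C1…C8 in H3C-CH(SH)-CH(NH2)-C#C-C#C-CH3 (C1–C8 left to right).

C1 (4 σ bonds) has steric number 4: sp3.
C2 carries 4 σ bonds, giving a steric number of 4, so it is sp3.
C3: 4 σ bonds; 4 regions of electron density → sp3.
C4 (2 σ bonds, plus two π bonds) has steric number 2: sp.
C5 has 2 σ bonds, plus two π bonds: steric number 2 → sp.
C6: 2 σ bonds, plus two π bonds; 2 regions of electron density → sp.
C7 has 2 σ bonds, plus two π bonds: steric number 2 → sp.
C8: 4 σ bonds; 4 regions of electron density → sp3.

C1 sp3, C2 sp3, C3 sp3, C4 sp, C5 sp, C6 sp, C7 sp, C8 sp3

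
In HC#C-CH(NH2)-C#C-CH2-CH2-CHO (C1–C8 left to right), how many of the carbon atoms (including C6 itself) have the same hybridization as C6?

3

C6 is sp3 (only σ bonds).
C1: sp
C2: sp
C3: sp3 ✓
C4: sp
C5: sp
C6: sp3 ✓
C7: sp3 ✓
C8: sp2
3 carbons are sp3.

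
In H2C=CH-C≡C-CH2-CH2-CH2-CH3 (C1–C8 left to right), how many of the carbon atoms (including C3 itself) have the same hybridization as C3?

C3 is sp (two π bonds).
C1: sp2
C2: sp2
C3: sp ✓
C4: sp ✓
C5: sp3
C6: sp3
C7: sp3
C8: sp3
2 carbons are sp.

2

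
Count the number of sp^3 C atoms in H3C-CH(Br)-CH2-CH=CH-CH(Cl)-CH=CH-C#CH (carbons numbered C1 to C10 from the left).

4

C1: sp3 ✓
C2: sp3 ✓
C3: sp3 ✓
C4: sp2
C5: sp2
C6: sp3 ✓
C7: sp2
C8: sp2
C9: sp
C10: sp
C1, C2, C3, C6 → 4 sp3 carbons.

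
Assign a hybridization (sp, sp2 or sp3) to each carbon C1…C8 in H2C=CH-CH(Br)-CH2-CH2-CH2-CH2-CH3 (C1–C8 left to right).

C1 has 3 σ bonds, plus one π bond: steric number 3 → sp2.
C2 — 3 σ bonds, plus one π bond. Steric number 3, so sp2.
C3 (4 σ bonds) has steric number 4: sp3.
C4: 4 σ bonds — 4 electron domains, sp3.
C5: 4 σ bonds — 4 electron domains, sp3.
C6 has 4 σ bonds: steric number 4 → sp3.
C7 is sp3: 4 σ bonds, 4 electron-density regions.
C8 — 4 σ bonds. Steric number 4, so sp3.

C1 sp2, C2 sp2, C3 sp3, C4 sp3, C5 sp3, C6 sp3, C7 sp3, C8 sp3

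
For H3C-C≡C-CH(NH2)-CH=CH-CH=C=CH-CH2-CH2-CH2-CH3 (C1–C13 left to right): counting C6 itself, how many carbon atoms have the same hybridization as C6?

C6 is sp2 (one π bond).
C1: sp3
C2: sp
C3: sp
C4: sp3
C5: sp2 ✓
C6: sp2 ✓
C7: sp2 ✓
C8: sp
C9: sp2 ✓
C10: sp3
C11: sp3
C12: sp3
C13: sp3
4 carbons are sp2.

4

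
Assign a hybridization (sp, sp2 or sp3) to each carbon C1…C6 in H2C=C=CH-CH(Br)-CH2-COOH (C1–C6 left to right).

C1 sp2, C2 sp, C3 sp2, C4 sp3, C5 sp3, C6 sp2

C1: 3 σ bonds, plus one π bond; 3 regions of electron density → sp2.
C2 carries 2 σ bonds, plus two π bonds, giving a steric number of 2, so it is sp.
C3 (3 σ bonds, plus one π bond) has steric number 3: sp2.
C4 — 4 σ bonds. Steric number 4, so sp3.
C5 is sp3: 4 σ bonds, 4 electron-density regions.
C6: 3 σ bonds, plus one π bond — 3 electron domains, sp2.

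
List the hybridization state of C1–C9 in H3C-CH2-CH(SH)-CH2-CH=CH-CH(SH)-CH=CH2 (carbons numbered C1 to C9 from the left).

C1 sp3, C2 sp3, C3 sp3, C4 sp3, C5 sp2, C6 sp2, C7 sp3, C8 sp2, C9 sp2

C1 has 4 σ bonds: steric number 4 → sp3.
C2: 4 σ bonds — 4 electron domains, sp3.
C3: 4 σ bonds — 4 electron domains, sp3.
C4 — 4 σ bonds. Steric number 4, so sp3.
C5 (3 σ bonds, plus one π bond) has steric number 3: sp2.
C6 is sp2: 3 σ bonds, plus one π bond, 3 electron-density regions.
C7 has 4 σ bonds: steric number 4 → sp3.
C8: 3 σ bonds, plus one π bond; 3 regions of electron density → sp2.
C9 is sp2: 3 σ bonds, plus one π bond, 3 electron-density regions.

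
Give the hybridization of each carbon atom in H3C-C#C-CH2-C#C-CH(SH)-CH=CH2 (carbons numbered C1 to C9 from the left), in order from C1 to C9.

C1 sp3, C2 sp, C3 sp, C4 sp3, C5 sp, C6 sp, C7 sp3, C8 sp2, C9 sp2

C1: 4 σ bonds; 4 regions of electron density → sp3.
C2 is sp: 2 σ bonds, plus two π bonds, 2 electron-density regions.
C3: 2 σ bonds, plus two π bonds; 2 regions of electron density → sp.
C4 is sp3: 4 σ bonds, 4 electron-density regions.
C5 carries 2 σ bonds, plus two π bonds, giving a steric number of 2, so it is sp.
C6 (2 σ bonds, plus two π bonds) has steric number 2: sp.
C7 (4 σ bonds) has steric number 4: sp3.
C8 is sp2: 3 σ bonds, plus one π bond, 3 electron-density regions.
C9 (3 σ bonds, plus one π bond) has steric number 3: sp2.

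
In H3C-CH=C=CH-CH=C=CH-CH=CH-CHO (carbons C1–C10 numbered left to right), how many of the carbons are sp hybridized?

C1: sp3
C2: sp2
C3: sp ✓
C4: sp2
C5: sp2
C6: sp ✓
C7: sp2
C8: sp2
C9: sp2
C10: sp2
C3, C6 → 2 sp carbons.

2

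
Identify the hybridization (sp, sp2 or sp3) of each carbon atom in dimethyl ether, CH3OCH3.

sp3

Each carbon atom (4 σ bonds) has steric number 4: sp3.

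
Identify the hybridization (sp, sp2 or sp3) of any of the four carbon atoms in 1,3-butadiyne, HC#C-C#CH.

sp

Every carbon is part of a C≡C triple bond: two σ regions → sp.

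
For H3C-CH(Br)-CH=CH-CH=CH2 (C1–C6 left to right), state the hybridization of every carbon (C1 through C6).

C1 sp3, C2 sp3, C3 sp2, C4 sp2, C5 sp2, C6 sp2

C1 has 4 σ bonds: steric number 4 → sp3.
C2 (4 σ bonds) has steric number 4: sp3.
C3: 3 σ bonds, plus one π bond; 3 regions of electron density → sp2.
C4 is sp2: 3 σ bonds, plus one π bond, 3 electron-density regions.
C5 — 3 σ bonds, plus one π bond. Steric number 3, so sp2.
C6 is sp2: 3 σ bonds, plus one π bond, 3 electron-density regions.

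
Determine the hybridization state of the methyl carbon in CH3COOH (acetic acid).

sp³

The methyl carbon (4 σ bonds) has steric number 4: sp3.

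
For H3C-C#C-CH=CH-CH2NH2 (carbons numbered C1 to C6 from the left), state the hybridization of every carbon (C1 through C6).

C1 is sp3: 4 σ bonds, 4 electron-density regions.
C2 has 2 σ bonds, plus two π bonds: steric number 2 → sp.
C3: 2 σ bonds, plus two π bonds — 2 electron domains, sp.
C4 is sp2: 3 σ bonds, plus one π bond, 3 electron-density regions.
C5 — 3 σ bonds, plus one π bond. Steric number 3, so sp2.
C6 carries 4 σ bonds, giving a steric number of 4, so it is sp3.

C1 sp3, C2 sp, C3 sp, C4 sp2, C5 sp2, C6 sp3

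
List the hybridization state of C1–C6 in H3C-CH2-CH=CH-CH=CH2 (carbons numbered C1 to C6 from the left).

C1 has 4 σ bonds: steric number 4 → sp3.
C2 is sp3: 4 σ bonds, 4 electron-density regions.
C3 (3 σ bonds, plus one π bond) has steric number 3: sp2.
C4: 3 σ bonds, plus one π bond — 3 electron domains, sp2.
C5 is sp2: 3 σ bonds, plus one π bond, 3 electron-density regions.
C6 carries 3 σ bonds, plus one π bond, giving a steric number of 3, so it is sp2.

C1 sp3, C2 sp3, C3 sp2, C4 sp2, C5 sp2, C6 sp2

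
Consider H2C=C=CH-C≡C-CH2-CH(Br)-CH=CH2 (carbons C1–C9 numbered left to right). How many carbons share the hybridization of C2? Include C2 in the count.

C2 is sp (two π bonds).
C1: sp2
C2: sp ✓
C3: sp2
C4: sp ✓
C5: sp ✓
C6: sp3
C7: sp3
C8: sp2
C9: sp2
3 carbons are sp.

3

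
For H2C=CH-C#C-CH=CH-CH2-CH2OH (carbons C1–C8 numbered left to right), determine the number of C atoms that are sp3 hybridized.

C1: sp2
C2: sp2
C3: sp
C4: sp
C5: sp2
C6: sp2
C7: sp3 ✓
C8: sp3 ✓
C7, C8 → 2 sp3 carbons.

2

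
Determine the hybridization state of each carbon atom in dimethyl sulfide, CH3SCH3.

Each carbon atom carries 4 σ bonds, giving a steric number of 4, so it is sp3.

sp^3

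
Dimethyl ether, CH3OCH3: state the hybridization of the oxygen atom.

sp3

Two σ bonds + two lone pairs = steric number 4 → sp3.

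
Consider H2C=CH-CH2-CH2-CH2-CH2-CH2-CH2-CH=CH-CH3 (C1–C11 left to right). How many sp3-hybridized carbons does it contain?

7

C1: sp2
C2: sp2
C3: sp3 ✓
C4: sp3 ✓
C5: sp3 ✓
C6: sp3 ✓
C7: sp3 ✓
C8: sp3 ✓
C9: sp2
C10: sp2
C11: sp3 ✓
C3, C4, C5, C6, C7, C8, C11 → 7 sp3 carbons.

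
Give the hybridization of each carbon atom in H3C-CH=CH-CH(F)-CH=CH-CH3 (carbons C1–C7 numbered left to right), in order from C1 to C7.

C1 has 4 σ bonds: steric number 4 → sp3.
C2 has 3 σ bonds, plus one π bond: steric number 3 → sp2.
C3 — 3 σ bonds, plus one π bond. Steric number 3, so sp2.
C4 carries 4 σ bonds, giving a steric number of 4, so it is sp3.
C5: 3 σ bonds, plus one π bond — 3 electron domains, sp2.
C6 has 3 σ bonds, plus one π bond: steric number 3 → sp2.
C7 is sp3: 4 σ bonds, 4 electron-density regions.

C1 sp3, C2 sp2, C3 sp2, C4 sp3, C5 sp2, C6 sp2, C7 sp3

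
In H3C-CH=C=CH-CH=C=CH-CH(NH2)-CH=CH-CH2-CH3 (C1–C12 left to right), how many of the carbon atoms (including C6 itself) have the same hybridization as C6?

C6 is sp (two π bonds).
C1: sp3
C2: sp2
C3: sp ✓
C4: sp2
C5: sp2
C6: sp ✓
C7: sp2
C8: sp3
C9: sp2
C10: sp2
C11: sp3
C12: sp3
2 carbons are sp.

2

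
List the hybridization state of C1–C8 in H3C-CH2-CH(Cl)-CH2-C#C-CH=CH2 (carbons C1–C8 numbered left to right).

C1 has 4 σ bonds: steric number 4 → sp3.
C2 is sp3: 4 σ bonds, 4 electron-density regions.
C3: 4 σ bonds — 4 electron domains, sp3.
C4 — 4 σ bonds. Steric number 4, so sp3.
C5: 2 σ bonds, plus two π bonds — 2 electron domains, sp.
C6: 2 σ bonds, plus two π bonds — 2 electron domains, sp.
C7 (3 σ bonds, plus one π bond) has steric number 3: sp2.
C8 is sp2: 3 σ bonds, plus one π bond, 3 electron-density regions.

C1 sp3, C2 sp3, C3 sp3, C4 sp3, C5 sp, C6 sp, C7 sp2, C8 sp2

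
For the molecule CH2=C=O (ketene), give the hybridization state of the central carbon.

sp

The central carbon has 2 σ bonds, plus two π bonds: steric number 2 → sp.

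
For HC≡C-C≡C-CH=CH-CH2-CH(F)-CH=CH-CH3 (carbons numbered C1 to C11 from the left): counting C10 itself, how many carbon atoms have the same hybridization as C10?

4

C10 is sp2 (one π bond).
C1: sp
C2: sp
C3: sp
C4: sp
C5: sp2 ✓
C6: sp2 ✓
C7: sp3
C8: sp3
C9: sp2 ✓
C10: sp2 ✓
C11: sp3
4 carbons are sp2.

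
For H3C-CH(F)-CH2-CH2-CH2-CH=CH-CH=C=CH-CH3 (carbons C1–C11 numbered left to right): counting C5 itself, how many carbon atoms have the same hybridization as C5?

C5 is sp3 (only σ bonds).
C1: sp3 ✓
C2: sp3 ✓
C3: sp3 ✓
C4: sp3 ✓
C5: sp3 ✓
C6: sp2
C7: sp2
C8: sp2
C9: sp
C10: sp2
C11: sp3 ✓
6 carbons are sp3.

6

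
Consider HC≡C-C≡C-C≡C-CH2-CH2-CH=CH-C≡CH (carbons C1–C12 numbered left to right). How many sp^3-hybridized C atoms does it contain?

2

C1: sp
C2: sp
C3: sp
C4: sp
C5: sp
C6: sp
C7: sp3 ✓
C8: sp3 ✓
C9: sp2
C10: sp2
C11: sp
C12: sp
C7, C8 → 2 sp3 carbons.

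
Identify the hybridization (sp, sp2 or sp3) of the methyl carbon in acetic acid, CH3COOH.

The methyl carbon has 4 σ bonds: steric number 4 → sp3.

sp^3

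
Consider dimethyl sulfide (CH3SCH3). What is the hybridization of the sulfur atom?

The sulfur atom: 2 σ bonds and 2 lone pairs; 4 regions of electron density → sp3.

sp3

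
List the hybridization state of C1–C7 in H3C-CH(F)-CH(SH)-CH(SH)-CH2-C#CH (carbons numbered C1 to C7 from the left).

C1: 4 σ bonds; 4 regions of electron density → sp3.
C2: 4 σ bonds — 4 electron domains, sp3.
C3: 4 σ bonds — 4 electron domains, sp3.
C4: 4 σ bonds — 4 electron domains, sp3.
C5: 4 σ bonds; 4 regions of electron density → sp3.
C6 — 2 σ bonds, plus two π bonds. Steric number 2, so sp.
C7: 2 σ bonds, plus two π bonds; 2 regions of electron density → sp.

C1 sp3, C2 sp3, C3 sp3, C4 sp3, C5 sp3, C6 sp, C7 sp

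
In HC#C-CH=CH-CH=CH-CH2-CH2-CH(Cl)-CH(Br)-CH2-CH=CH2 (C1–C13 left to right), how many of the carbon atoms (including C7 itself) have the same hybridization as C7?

5

C7 is sp3 (only σ bonds).
C1: sp
C2: sp
C3: sp2
C4: sp2
C5: sp2
C6: sp2
C7: sp3 ✓
C8: sp3 ✓
C9: sp3 ✓
C10: sp3 ✓
C11: sp3 ✓
C12: sp2
C13: sp2
5 carbons are sp3.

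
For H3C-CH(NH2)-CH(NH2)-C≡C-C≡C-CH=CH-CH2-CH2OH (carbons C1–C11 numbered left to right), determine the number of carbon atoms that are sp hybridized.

4

C1: sp3
C2: sp3
C3: sp3
C4: sp ✓
C5: sp ✓
C6: sp ✓
C7: sp ✓
C8: sp2
C9: sp2
C10: sp3
C11: sp3
C4, C5, C6, C7 → 4 sp carbons.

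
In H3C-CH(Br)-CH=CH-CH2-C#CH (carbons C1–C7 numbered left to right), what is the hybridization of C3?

sp^2

C3 carries 3 σ bonds, plus one π bond, giving a steric number of 3, so it is sp2.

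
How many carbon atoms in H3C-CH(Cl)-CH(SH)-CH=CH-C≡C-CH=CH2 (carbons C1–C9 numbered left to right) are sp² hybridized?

4

C1: sp3
C2: sp3
C3: sp3
C4: sp2 ✓
C5: sp2 ✓
C6: sp
C7: sp
C8: sp2 ✓
C9: sp2 ✓
C4, C5, C8, C9 → 4 sp2 carbons.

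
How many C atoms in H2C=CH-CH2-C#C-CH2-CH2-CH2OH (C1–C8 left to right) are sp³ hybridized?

C1: sp2
C2: sp2
C3: sp3 ✓
C4: sp
C5: sp
C6: sp3 ✓
C7: sp3 ✓
C8: sp3 ✓
C3, C6, C7, C8 → 4 sp3 carbons.

4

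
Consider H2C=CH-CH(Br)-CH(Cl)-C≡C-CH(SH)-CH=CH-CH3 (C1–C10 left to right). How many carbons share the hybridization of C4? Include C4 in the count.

4

C4 is sp3 (only σ bonds).
C1: sp2
C2: sp2
C3: sp3 ✓
C4: sp3 ✓
C5: sp
C6: sp
C7: sp3 ✓
C8: sp2
C9: sp2
C10: sp3 ✓
4 carbons are sp3.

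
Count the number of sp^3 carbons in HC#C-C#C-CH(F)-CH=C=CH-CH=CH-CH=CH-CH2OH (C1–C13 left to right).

2

C1: sp
C2: sp
C3: sp
C4: sp
C5: sp3 ✓
C6: sp2
C7: sp
C8: sp2
C9: sp2
C10: sp2
C11: sp2
C12: sp2
C13: sp3 ✓
C5, C13 → 2 sp3 carbons.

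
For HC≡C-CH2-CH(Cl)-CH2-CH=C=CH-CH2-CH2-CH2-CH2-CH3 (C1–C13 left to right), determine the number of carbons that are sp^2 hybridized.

2

C1: sp
C2: sp
C3: sp3
C4: sp3
C5: sp3
C6: sp2 ✓
C7: sp
C8: sp2 ✓
C9: sp3
C10: sp3
C11: sp3
C12: sp3
C13: sp3
C6, C8 → 2 sp2 carbons.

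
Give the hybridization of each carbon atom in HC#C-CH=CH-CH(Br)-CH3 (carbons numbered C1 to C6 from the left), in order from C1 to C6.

C1 has 2 σ bonds, plus two π bonds: steric number 2 → sp.
C2 (2 σ bonds, plus two π bonds) has steric number 2: sp.
C3: 3 σ bonds, plus one π bond; 3 regions of electron density → sp2.
C4 is sp2: 3 σ bonds, plus one π bond, 3 electron-density regions.
C5 carries 4 σ bonds, giving a steric number of 4, so it is sp3.
C6: 4 σ bonds; 4 regions of electron density → sp3.

C1 sp, C2 sp, C3 sp2, C4 sp2, C5 sp3, C6 sp3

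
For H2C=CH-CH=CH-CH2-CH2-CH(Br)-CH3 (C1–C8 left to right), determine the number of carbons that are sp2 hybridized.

C1: sp2 ✓
C2: sp2 ✓
C3: sp2 ✓
C4: sp2 ✓
C5: sp3
C6: sp3
C7: sp3
C8: sp3
C1, C2, C3, C4 → 4 sp2 carbons.

4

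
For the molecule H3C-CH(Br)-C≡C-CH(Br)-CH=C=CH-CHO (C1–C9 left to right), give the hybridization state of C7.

C7 (2 σ bonds, plus two π bonds) has steric number 2: sp.

sp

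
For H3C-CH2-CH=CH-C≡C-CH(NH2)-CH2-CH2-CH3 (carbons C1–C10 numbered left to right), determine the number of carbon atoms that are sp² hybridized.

2

C1: sp3
C2: sp3
C3: sp2 ✓
C4: sp2 ✓
C5: sp
C6: sp
C7: sp3
C8: sp3
C9: sp3
C10: sp3
C3, C4 → 2 sp2 carbons.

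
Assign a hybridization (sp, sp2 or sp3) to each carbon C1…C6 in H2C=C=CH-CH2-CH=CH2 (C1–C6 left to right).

C1 sp2, C2 sp, C3 sp2, C4 sp3, C5 sp2, C6 sp2

C1 carries 3 σ bonds, plus one π bond, giving a steric number of 3, so it is sp2.
C2 (2 σ bonds, plus two π bonds) has steric number 2: sp.
C3 carries 3 σ bonds, plus one π bond, giving a steric number of 3, so it is sp2.
C4 is sp3: 4 σ bonds, 4 electron-density regions.
C5 — 3 σ bonds, plus one π bond. Steric number 3, so sp2.
C6 has 3 σ bonds, plus one π bond: steric number 3 → sp2.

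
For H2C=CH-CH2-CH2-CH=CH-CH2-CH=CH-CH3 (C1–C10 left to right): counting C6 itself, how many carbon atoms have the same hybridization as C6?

C6 is sp2 (one π bond).
C1: sp2 ✓
C2: sp2 ✓
C3: sp3
C4: sp3
C5: sp2 ✓
C6: sp2 ✓
C7: sp3
C8: sp2 ✓
C9: sp2 ✓
C10: sp3
6 carbons are sp2.

6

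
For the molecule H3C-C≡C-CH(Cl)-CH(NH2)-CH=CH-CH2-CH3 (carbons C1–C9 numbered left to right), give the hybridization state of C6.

C6 — 3 σ bonds, plus one π bond. Steric number 3, so sp2.

sp2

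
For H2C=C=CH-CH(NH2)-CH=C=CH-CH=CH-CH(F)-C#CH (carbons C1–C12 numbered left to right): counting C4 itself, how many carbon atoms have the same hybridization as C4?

C4 is sp3 (only σ bonds).
C1: sp2
C2: sp
C3: sp2
C4: sp3 ✓
C5: sp2
C6: sp
C7: sp2
C8: sp2
C9: sp2
C10: sp3 ✓
C11: sp
C12: sp
2 carbons are sp3.

2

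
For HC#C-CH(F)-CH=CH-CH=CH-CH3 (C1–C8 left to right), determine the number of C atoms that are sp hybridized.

2

C1: sp ✓
C2: sp ✓
C3: sp3
C4: sp2
C5: sp2
C6: sp2
C7: sp2
C8: sp3
C1, C2 → 2 sp carbons.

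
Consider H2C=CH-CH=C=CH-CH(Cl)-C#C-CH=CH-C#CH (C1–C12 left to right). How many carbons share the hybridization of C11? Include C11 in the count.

5

C11 is sp (two π bonds).
C1: sp2
C2: sp2
C3: sp2
C4: sp ✓
C5: sp2
C6: sp3
C7: sp ✓
C8: sp ✓
C9: sp2
C10: sp2
C11: sp ✓
C12: sp ✓
5 carbons are sp.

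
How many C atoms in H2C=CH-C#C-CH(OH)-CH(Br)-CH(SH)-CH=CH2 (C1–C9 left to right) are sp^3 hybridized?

C1: sp2
C2: sp2
C3: sp
C4: sp
C5: sp3 ✓
C6: sp3 ✓
C7: sp3 ✓
C8: sp2
C9: sp2
C5, C6, C7 → 3 sp3 carbons.

3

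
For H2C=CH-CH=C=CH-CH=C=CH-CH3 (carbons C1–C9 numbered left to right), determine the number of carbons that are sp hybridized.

C1: sp2
C2: sp2
C3: sp2
C4: sp ✓
C5: sp2
C6: sp2
C7: sp ✓
C8: sp2
C9: sp3
C4, C7 → 2 sp carbons.

2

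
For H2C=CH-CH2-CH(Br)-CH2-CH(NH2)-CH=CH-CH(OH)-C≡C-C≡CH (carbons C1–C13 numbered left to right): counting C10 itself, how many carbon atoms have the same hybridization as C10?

C10 is sp (two π bonds).
C1: sp2
C2: sp2
C3: sp3
C4: sp3
C5: sp3
C6: sp3
C7: sp2
C8: sp2
C9: sp3
C10: sp ✓
C11: sp ✓
C12: sp ✓
C13: sp ✓
4 carbons are sp.

4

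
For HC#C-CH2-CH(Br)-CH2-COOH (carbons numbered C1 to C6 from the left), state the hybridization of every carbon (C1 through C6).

C1: 2 σ bonds, plus two π bonds — 2 electron domains, sp.
C2 is sp: 2 σ bonds, plus two π bonds, 2 electron-density regions.
C3: 4 σ bonds — 4 electron domains, sp3.
C4 (4 σ bonds) has steric number 4: sp3.
C5 is sp3: 4 σ bonds, 4 electron-density regions.
C6: 3 σ bonds, plus one π bond — 3 electron domains, sp2.

C1 sp, C2 sp, C3 sp3, C4 sp3, C5 sp3, C6 sp2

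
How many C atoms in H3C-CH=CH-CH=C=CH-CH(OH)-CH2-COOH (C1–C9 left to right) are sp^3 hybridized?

3

C1: sp3 ✓
C2: sp2
C3: sp2
C4: sp2
C5: sp
C6: sp2
C7: sp3 ✓
C8: sp3 ✓
C9: sp2
C1, C7, C8 → 3 sp3 carbons.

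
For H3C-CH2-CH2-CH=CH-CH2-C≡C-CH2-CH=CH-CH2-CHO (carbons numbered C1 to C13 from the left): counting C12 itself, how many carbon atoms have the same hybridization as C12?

C12 is sp3 (only σ bonds).
C1: sp3 ✓
C2: sp3 ✓
C3: sp3 ✓
C4: sp2
C5: sp2
C6: sp3 ✓
C7: sp
C8: sp
C9: sp3 ✓
C10: sp2
C11: sp2
C12: sp3 ✓
C13: sp2
6 carbons are sp3.

6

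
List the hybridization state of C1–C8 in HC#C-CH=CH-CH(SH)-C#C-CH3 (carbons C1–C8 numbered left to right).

C1 sp, C2 sp, C3 sp2, C4 sp2, C5 sp3, C6 sp, C7 sp, C8 sp3

C1 has 2 σ bonds, plus two π bonds: steric number 2 → sp.
C2 carries 2 σ bonds, plus two π bonds, giving a steric number of 2, so it is sp.
C3 carries 3 σ bonds, plus one π bond, giving a steric number of 3, so it is sp2.
C4 has 3 σ bonds, plus one π bond: steric number 3 → sp2.
C5: 4 σ bonds — 4 electron domains, sp3.
C6 — 2 σ bonds, plus two π bonds. Steric number 2, so sp.
C7: 2 σ bonds, plus two π bonds — 2 electron domains, sp.
C8 is sp3: 4 σ bonds, 4 electron-density regions.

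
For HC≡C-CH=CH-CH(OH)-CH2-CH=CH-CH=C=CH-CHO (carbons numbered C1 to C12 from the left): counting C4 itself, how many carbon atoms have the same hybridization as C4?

7

C4 is sp2 (one π bond).
C1: sp
C2: sp
C3: sp2 ✓
C4: sp2 ✓
C5: sp3
C6: sp3
C7: sp2 ✓
C8: sp2 ✓
C9: sp2 ✓
C10: sp
C11: sp2 ✓
C12: sp2 ✓
7 carbons are sp2.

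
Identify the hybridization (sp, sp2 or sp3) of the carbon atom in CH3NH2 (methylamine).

sp3

The carbon atom: 4 σ bonds — 4 electron domains, sp3.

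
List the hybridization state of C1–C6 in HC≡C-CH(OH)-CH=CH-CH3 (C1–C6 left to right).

C1 sp, C2 sp, C3 sp3, C4 sp2, C5 sp2, C6 sp3

C1 — 2 σ bonds, plus two π bonds. Steric number 2, so sp.
C2 — 2 σ bonds, plus two π bonds. Steric number 2, so sp.
C3 has 4 σ bonds: steric number 4 → sp3.
C4 (3 σ bonds, plus one π bond) has steric number 3: sp2.
C5 — 3 σ bonds, plus one π bond. Steric number 3, so sp2.
C6: 4 σ bonds; 4 regions of electron density → sp3.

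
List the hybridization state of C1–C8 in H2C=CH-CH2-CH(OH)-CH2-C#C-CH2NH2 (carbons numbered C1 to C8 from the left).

C1 sp2, C2 sp2, C3 sp3, C4 sp3, C5 sp3, C6 sp, C7 sp, C8 sp3

C1: 3 σ bonds, plus one π bond; 3 regions of electron density → sp2.
C2 (3 σ bonds, plus one π bond) has steric number 3: sp2.
C3 is sp3: 4 σ bonds, 4 electron-density regions.
C4 carries 4 σ bonds, giving a steric number of 4, so it is sp3.
C5 — 4 σ bonds. Steric number 4, so sp3.
C6 carries 2 σ bonds, plus two π bonds, giving a steric number of 2, so it is sp.
C7 (2 σ bonds, plus two π bonds) has steric number 2: sp.
C8 is sp3: 4 σ bonds, 4 electron-density regions.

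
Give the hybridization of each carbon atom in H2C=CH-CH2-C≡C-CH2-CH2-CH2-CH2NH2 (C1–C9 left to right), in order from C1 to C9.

C1 sp2, C2 sp2, C3 sp3, C4 sp, C5 sp, C6 sp3, C7 sp3, C8 sp3, C9 sp3

C1: 3 σ bonds, plus one π bond — 3 electron domains, sp2.
C2 has 3 σ bonds, plus one π bond: steric number 3 → sp2.
C3: 4 σ bonds; 4 regions of electron density → sp3.
C4: 2 σ bonds, plus two π bonds — 2 electron domains, sp.
C5 has 2 σ bonds, plus two π bonds: steric number 2 → sp.
C6: 4 σ bonds; 4 regions of electron density → sp3.
C7: 4 σ bonds — 4 electron domains, sp3.
C8: 4 σ bonds — 4 electron domains, sp3.
C9 — 4 σ bonds. Steric number 4, so sp3.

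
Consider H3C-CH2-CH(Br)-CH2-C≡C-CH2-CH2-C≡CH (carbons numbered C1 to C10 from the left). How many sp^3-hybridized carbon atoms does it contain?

6

C1: sp3 ✓
C2: sp3 ✓
C3: sp3 ✓
C4: sp3 ✓
C5: sp
C6: sp
C7: sp3 ✓
C8: sp3 ✓
C9: sp
C10: sp
C1, C2, C3, C4, C7, C8 → 6 sp3 carbons.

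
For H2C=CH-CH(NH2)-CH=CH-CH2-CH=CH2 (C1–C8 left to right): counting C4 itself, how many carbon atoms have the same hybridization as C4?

C4 is sp2 (one π bond).
C1: sp2 ✓
C2: sp2 ✓
C3: sp3
C4: sp2 ✓
C5: sp2 ✓
C6: sp3
C7: sp2 ✓
C8: sp2 ✓
6 carbons are sp2.

6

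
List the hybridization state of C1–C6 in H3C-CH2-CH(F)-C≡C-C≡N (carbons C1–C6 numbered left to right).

C1 sp3, C2 sp3, C3 sp3, C4 sp, C5 sp, C6 sp

C1 is sp3: 4 σ bonds, 4 electron-density regions.
C2: 4 σ bonds — 4 electron domains, sp3.
C3: 4 σ bonds; 4 regions of electron density → sp3.
C4 carries 2 σ bonds, plus two π bonds, giving a steric number of 2, so it is sp.
C5 has 2 σ bonds, plus two π bonds: steric number 2 → sp.
C6: 2 σ bonds, plus two π bonds — 2 electron domains, sp.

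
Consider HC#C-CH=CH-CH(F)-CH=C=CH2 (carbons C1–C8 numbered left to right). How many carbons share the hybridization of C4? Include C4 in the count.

4

C4 is sp2 (one π bond).
C1: sp
C2: sp
C3: sp2 ✓
C4: sp2 ✓
C5: sp3
C6: sp2 ✓
C7: sp
C8: sp2 ✓
4 carbons are sp2.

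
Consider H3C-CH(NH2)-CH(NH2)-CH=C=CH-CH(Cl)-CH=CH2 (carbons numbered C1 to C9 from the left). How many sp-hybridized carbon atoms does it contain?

1

C1: sp3
C2: sp3
C3: sp3
C4: sp2
C5: sp ✓
C6: sp2
C7: sp3
C8: sp2
C9: sp2
C5 → 1 sp carbon.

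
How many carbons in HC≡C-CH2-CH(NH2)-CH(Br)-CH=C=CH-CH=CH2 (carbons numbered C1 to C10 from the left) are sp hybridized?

C1: sp ✓
C2: sp ✓
C3: sp3
C4: sp3
C5: sp3
C6: sp2
C7: sp ✓
C8: sp2
C9: sp2
C10: sp2
C1, C2, C7 → 3 sp carbons.

3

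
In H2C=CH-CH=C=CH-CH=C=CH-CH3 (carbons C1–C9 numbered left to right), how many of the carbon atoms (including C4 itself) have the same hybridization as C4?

2

C4 is sp (two π bonds).
C1: sp2
C2: sp2
C3: sp2
C4: sp ✓
C5: sp2
C6: sp2
C7: sp ✓
C8: sp2
C9: sp3
2 carbons are sp.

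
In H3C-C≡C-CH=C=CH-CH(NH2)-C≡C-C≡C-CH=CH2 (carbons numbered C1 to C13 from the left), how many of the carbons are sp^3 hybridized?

C1: sp3 ✓
C2: sp
C3: sp
C4: sp2
C5: sp
C6: sp2
C7: sp3 ✓
C8: sp
C9: sp
C10: sp
C11: sp
C12: sp2
C13: sp2
C1, C7 → 2 sp3 carbons.

2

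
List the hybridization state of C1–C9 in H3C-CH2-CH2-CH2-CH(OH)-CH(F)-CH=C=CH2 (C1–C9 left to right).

C1 — 4 σ bonds. Steric number 4, so sp3.
C2 is sp3: 4 σ bonds, 4 electron-density regions.
C3: 4 σ bonds — 4 electron domains, sp3.
C4: 4 σ bonds; 4 regions of electron density → sp3.
C5 — 4 σ bonds. Steric number 4, so sp3.
C6 has 4 σ bonds: steric number 4 → sp3.
C7: 3 σ bonds, plus one π bond — 3 electron domains, sp2.
C8 (2 σ bonds, plus two π bonds) has steric number 2: sp.
C9 — 3 σ bonds, plus one π bond. Steric number 3, so sp2.

C1 sp3, C2 sp3, C3 sp3, C4 sp3, C5 sp3, C6 sp3, C7 sp2, C8 sp, C9 sp2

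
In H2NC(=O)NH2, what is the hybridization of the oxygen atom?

The oxygen atom: 1 σ bond and 2 lone pairs, plus one π bond — 3 electron domains, sp2.

sp2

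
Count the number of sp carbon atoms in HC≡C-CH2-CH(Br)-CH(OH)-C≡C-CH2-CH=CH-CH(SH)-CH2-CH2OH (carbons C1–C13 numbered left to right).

4

C1: sp ✓
C2: sp ✓
C3: sp3
C4: sp3
C5: sp3
C6: sp ✓
C7: sp ✓
C8: sp3
C9: sp2
C10: sp2
C11: sp3
C12: sp3
C13: sp3
C1, C2, C6, C7 → 4 sp carbons.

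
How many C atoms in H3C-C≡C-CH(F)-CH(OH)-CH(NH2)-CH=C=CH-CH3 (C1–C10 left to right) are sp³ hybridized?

C1: sp3 ✓
C2: sp
C3: sp
C4: sp3 ✓
C5: sp3 ✓
C6: sp3 ✓
C7: sp2
C8: sp
C9: sp2
C10: sp3 ✓
C1, C4, C5, C6, C10 → 5 sp3 carbons.

5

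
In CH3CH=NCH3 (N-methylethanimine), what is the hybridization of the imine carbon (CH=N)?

sp²

The imine carbon (CH=N) carries 3 σ bonds, plus one π bond, giving a steric number of 3, so it is sp2.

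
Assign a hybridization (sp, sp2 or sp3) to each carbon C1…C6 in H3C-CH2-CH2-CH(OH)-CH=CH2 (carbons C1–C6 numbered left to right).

C1 has 4 σ bonds: steric number 4 → sp3.
C2: 4 σ bonds — 4 electron domains, sp3.
C3 — 4 σ bonds. Steric number 4, so sp3.
C4 — 4 σ bonds. Steric number 4, so sp3.
C5: 3 σ bonds, plus one π bond — 3 electron domains, sp2.
C6 (3 σ bonds, plus one π bond) has steric number 3: sp2.

C1 sp3, C2 sp3, C3 sp3, C4 sp3, C5 sp2, C6 sp2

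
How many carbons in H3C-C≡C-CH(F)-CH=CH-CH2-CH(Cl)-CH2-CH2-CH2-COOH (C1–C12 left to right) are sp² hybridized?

3

C1: sp3
C2: sp
C3: sp
C4: sp3
C5: sp2 ✓
C6: sp2 ✓
C7: sp3
C8: sp3
C9: sp3
C10: sp3
C11: sp3
C12: sp2 ✓
C5, C6, C12 → 3 sp2 carbons.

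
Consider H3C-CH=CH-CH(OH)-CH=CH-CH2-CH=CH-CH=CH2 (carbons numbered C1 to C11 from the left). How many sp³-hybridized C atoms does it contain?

C1: sp3 ✓
C2: sp2
C3: sp2
C4: sp3 ✓
C5: sp2
C6: sp2
C7: sp3 ✓
C8: sp2
C9: sp2
C10: sp2
C11: sp2
C1, C4, C7 → 3 sp3 carbons.

3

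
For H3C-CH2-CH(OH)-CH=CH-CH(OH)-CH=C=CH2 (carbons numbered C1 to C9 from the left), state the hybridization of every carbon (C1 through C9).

C1 sp3, C2 sp3, C3 sp3, C4 sp2, C5 sp2, C6 sp3, C7 sp2, C8 sp, C9 sp2

C1: 4 σ bonds — 4 electron domains, sp3.
C2 has 4 σ bonds: steric number 4 → sp3.
C3 carries 4 σ bonds, giving a steric number of 4, so it is sp3.
C4 is sp2: 3 σ bonds, plus one π bond, 3 electron-density regions.
C5 carries 3 σ bonds, plus one π bond, giving a steric number of 3, so it is sp2.
C6 (4 σ bonds) has steric number 4: sp3.
C7: 3 σ bonds, plus one π bond; 3 regions of electron density → sp2.
C8 has 2 σ bonds, plus two π bonds: steric number 2 → sp.
C9 is sp2: 3 σ bonds, plus one π bond, 3 electron-density regions.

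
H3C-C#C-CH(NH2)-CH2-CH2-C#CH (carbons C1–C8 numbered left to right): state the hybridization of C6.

sp3

C6 has 4 σ bonds: steric number 4 → sp3.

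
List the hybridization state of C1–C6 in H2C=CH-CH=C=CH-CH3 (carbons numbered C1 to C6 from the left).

C1 sp2, C2 sp2, C3 sp2, C4 sp, C5 sp2, C6 sp3

C1: 3 σ bonds, plus one π bond; 3 regions of electron density → sp2.
C2 carries 3 σ bonds, plus one π bond, giving a steric number of 3, so it is sp2.
C3 (3 σ bonds, plus one π bond) has steric number 3: sp2.
C4 is sp: 2 σ bonds, plus two π bonds, 2 electron-density regions.
C5 carries 3 σ bonds, plus one π bond, giving a steric number of 3, so it is sp2.
C6 is sp3: 4 σ bonds, 4 electron-density regions.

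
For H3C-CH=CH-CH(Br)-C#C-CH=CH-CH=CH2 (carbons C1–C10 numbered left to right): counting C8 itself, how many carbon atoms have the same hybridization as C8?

C8 is sp2 (one π bond).
C1: sp3
C2: sp2 ✓
C3: sp2 ✓
C4: sp3
C5: sp
C6: sp
C7: sp2 ✓
C8: sp2 ✓
C9: sp2 ✓
C10: sp2 ✓
6 carbons are sp2.

6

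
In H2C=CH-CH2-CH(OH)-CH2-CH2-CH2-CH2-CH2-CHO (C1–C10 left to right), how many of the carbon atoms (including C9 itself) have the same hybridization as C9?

7

C9 is sp3 (only σ bonds).
C1: sp2
C2: sp2
C3: sp3 ✓
C4: sp3 ✓
C5: sp3 ✓
C6: sp3 ✓
C7: sp3 ✓
C8: sp3 ✓
C9: sp3 ✓
C10: sp2
7 carbons are sp3.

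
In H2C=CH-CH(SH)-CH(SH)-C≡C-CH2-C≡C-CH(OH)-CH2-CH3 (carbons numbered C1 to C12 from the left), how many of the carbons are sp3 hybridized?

6

C1: sp2
C2: sp2
C3: sp3 ✓
C4: sp3 ✓
C5: sp
C6: sp
C7: sp3 ✓
C8: sp
C9: sp
C10: sp3 ✓
C11: sp3 ✓
C12: sp3 ✓
C3, C4, C7, C10, C11, C12 → 6 sp3 carbons.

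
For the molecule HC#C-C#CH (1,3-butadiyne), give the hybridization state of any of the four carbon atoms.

sp

Every carbon is part of a C≡C triple bond: two σ regions → sp.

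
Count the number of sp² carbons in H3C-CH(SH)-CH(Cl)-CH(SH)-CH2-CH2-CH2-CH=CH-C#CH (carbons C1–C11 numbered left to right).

C1: sp3
C2: sp3
C3: sp3
C4: sp3
C5: sp3
C6: sp3
C7: sp3
C8: sp2 ✓
C9: sp2 ✓
C10: sp
C11: sp
C8, C9 → 2 sp2 carbons.

2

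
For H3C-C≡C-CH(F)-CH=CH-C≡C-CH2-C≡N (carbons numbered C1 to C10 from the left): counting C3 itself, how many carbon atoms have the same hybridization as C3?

C3 is sp (two π bonds).
C1: sp3
C2: sp ✓
C3: sp ✓
C4: sp3
C5: sp2
C6: sp2
C7: sp ✓
C8: sp ✓
C9: sp3
C10: sp ✓
5 carbons are sp.

5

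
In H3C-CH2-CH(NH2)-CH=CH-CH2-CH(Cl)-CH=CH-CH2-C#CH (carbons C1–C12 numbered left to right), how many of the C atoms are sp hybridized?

C1: sp3
C2: sp3
C3: sp3
C4: sp2
C5: sp2
C6: sp3
C7: sp3
C8: sp2
C9: sp2
C10: sp3
C11: sp ✓
C12: sp ✓
C11, C12 → 2 sp carbons.

2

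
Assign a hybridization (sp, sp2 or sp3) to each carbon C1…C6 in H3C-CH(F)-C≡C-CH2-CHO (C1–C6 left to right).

C1 (4 σ bonds) has steric number 4: sp3.
C2: 4 σ bonds — 4 electron domains, sp3.
C3 carries 2 σ bonds, plus two π bonds, giving a steric number of 2, so it is sp.
C4: 2 σ bonds, plus two π bonds — 2 electron domains, sp.
C5 is sp3: 4 σ bonds, 4 electron-density regions.
C6 — 3 σ bonds, plus one π bond. Steric number 3, so sp2.

C1 sp3, C2 sp3, C3 sp, C4 sp, C5 sp3, C6 sp2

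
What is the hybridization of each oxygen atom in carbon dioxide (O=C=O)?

sp^2

One σ bond + two lone pairs = steric number 3 → sp2.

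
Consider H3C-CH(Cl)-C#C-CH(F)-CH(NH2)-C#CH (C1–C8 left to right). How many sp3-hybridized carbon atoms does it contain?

C1: sp3 ✓
C2: sp3 ✓
C3: sp
C4: sp
C5: sp3 ✓
C6: sp3 ✓
C7: sp
C8: sp
C1, C2, C5, C6 → 4 sp3 carbons.

4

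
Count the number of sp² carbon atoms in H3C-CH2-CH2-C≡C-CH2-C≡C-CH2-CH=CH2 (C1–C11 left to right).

C1: sp3
C2: sp3
C3: sp3
C4: sp
C5: sp
C6: sp3
C7: sp
C8: sp
C9: sp3
C10: sp2 ✓
C11: sp2 ✓
C10, C11 → 2 sp2 carbons.

2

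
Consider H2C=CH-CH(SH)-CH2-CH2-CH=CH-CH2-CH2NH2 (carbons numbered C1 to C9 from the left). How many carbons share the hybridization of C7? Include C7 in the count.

4

C7 is sp2 (one π bond).
C1: sp2 ✓
C2: sp2 ✓
C3: sp3
C4: sp3
C5: sp3
C6: sp2 ✓
C7: sp2 ✓
C8: sp3
C9: sp3
4 carbons are sp2.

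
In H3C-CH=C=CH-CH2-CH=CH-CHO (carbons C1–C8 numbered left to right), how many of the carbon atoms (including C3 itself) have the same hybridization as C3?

1

C3 is sp (two π bonds).
C1: sp3
C2: sp2
C3: sp ✓
C4: sp2
C5: sp3
C6: sp2
C7: sp2
C8: sp2
1 carbon is sp.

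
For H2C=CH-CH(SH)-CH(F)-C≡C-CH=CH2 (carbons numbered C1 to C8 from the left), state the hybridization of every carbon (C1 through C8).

C1 carries 3 σ bonds, plus one π bond, giving a steric number of 3, so it is sp2.
C2 has 3 σ bonds, plus one π bond: steric number 3 → sp2.
C3: 4 σ bonds; 4 regions of electron density → sp3.
C4 (4 σ bonds) has steric number 4: sp3.
C5 (2 σ bonds, plus two π bonds) has steric number 2: sp.
C6: 2 σ bonds, plus two π bonds; 2 regions of electron density → sp.
C7 is sp2: 3 σ bonds, plus one π bond, 3 electron-density regions.
C8: 3 σ bonds, plus one π bond — 3 electron domains, sp2.

C1 sp2, C2 sp2, C3 sp3, C4 sp3, C5 sp, C6 sp, C7 sp2, C8 sp2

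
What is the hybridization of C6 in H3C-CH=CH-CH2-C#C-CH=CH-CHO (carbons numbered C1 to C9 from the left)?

sp

C6 carries 2 σ bonds, plus two π bonds, giving a steric number of 2, so it is sp.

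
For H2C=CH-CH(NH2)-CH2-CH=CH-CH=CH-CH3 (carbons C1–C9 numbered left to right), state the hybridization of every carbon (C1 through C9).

C1 carries 3 σ bonds, plus one π bond, giving a steric number of 3, so it is sp2.
C2: 3 σ bonds, plus one π bond; 3 regions of electron density → sp2.
C3 (4 σ bonds) has steric number 4: sp3.
C4 carries 4 σ bonds, giving a steric number of 4, so it is sp3.
C5 (3 σ bonds, plus one π bond) has steric number 3: sp2.
C6 — 3 σ bonds, plus one π bond. Steric number 3, so sp2.
C7: 3 σ bonds, plus one π bond — 3 electron domains, sp2.
C8: 3 σ bonds, plus one π bond; 3 regions of electron density → sp2.
C9 is sp3: 4 σ bonds, 4 electron-density regions.

C1 sp2, C2 sp2, C3 sp3, C4 sp3, C5 sp2, C6 sp2, C7 sp2, C8 sp2, C9 sp3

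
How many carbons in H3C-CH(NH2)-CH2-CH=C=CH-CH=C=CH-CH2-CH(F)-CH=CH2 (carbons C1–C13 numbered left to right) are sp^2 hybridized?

6

C1: sp3
C2: sp3
C3: sp3
C4: sp2 ✓
C5: sp
C6: sp2 ✓
C7: sp2 ✓
C8: sp
C9: sp2 ✓
C10: sp3
C11: sp3
C12: sp2 ✓
C13: sp2 ✓
C4, C6, C7, C9, C12, C13 → 6 sp2 carbons.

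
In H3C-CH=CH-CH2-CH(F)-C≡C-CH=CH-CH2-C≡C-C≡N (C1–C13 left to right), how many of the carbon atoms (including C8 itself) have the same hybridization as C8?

C8 is sp2 (one π bond).
C1: sp3
C2: sp2 ✓
C3: sp2 ✓
C4: sp3
C5: sp3
C6: sp
C7: sp
C8: sp2 ✓
C9: sp2 ✓
C10: sp3
C11: sp
C12: sp
C13: sp
4 carbons are sp2.

4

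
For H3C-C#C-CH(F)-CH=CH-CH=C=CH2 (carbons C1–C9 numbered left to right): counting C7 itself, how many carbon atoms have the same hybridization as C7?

4

C7 is sp2 (one π bond).
C1: sp3
C2: sp
C3: sp
C4: sp3
C5: sp2 ✓
C6: sp2 ✓
C7: sp2 ✓
C8: sp
C9: sp2 ✓
4 carbons are sp2.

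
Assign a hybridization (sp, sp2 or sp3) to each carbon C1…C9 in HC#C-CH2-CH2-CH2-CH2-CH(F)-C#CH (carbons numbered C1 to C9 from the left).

C1 has 2 σ bonds, plus two π bonds: steric number 2 → sp.
C2 is sp: 2 σ bonds, plus two π bonds, 2 electron-density regions.
C3 is sp3: 4 σ bonds, 4 electron-density regions.
C4 has 4 σ bonds: steric number 4 → sp3.
C5 has 4 σ bonds: steric number 4 → sp3.
C6 is sp3: 4 σ bonds, 4 electron-density regions.
C7 is sp3: 4 σ bonds, 4 electron-density regions.
C8 — 2 σ bonds, plus two π bonds. Steric number 2, so sp.
C9: 2 σ bonds, plus two π bonds — 2 electron domains, sp.

C1 sp, C2 sp, C3 sp3, C4 sp3, C5 sp3, C6 sp3, C7 sp3, C8 sp, C9 sp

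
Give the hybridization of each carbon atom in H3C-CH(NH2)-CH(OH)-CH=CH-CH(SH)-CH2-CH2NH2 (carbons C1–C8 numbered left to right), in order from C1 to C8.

C1 is sp3: 4 σ bonds, 4 electron-density regions.
C2: 4 σ bonds — 4 electron domains, sp3.
C3 (4 σ bonds) has steric number 4: sp3.
C4 carries 3 σ bonds, plus one π bond, giving a steric number of 3, so it is sp2.
C5 — 3 σ bonds, plus one π bond. Steric number 3, so sp2.
C6: 4 σ bonds; 4 regions of electron density → sp3.
C7: 4 σ bonds — 4 electron domains, sp3.
C8 — 4 σ bonds. Steric number 4, so sp3.

C1 sp3, C2 sp3, C3 sp3, C4 sp2, C5 sp2, C6 sp3, C7 sp3, C8 sp3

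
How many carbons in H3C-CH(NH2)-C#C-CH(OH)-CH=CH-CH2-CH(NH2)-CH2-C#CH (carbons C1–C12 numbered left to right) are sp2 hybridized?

2

C1: sp3
C2: sp3
C3: sp
C4: sp
C5: sp3
C6: sp2 ✓
C7: sp2 ✓
C8: sp3
C9: sp3
C10: sp3
C11: sp
C12: sp
C6, C7 → 2 sp2 carbons.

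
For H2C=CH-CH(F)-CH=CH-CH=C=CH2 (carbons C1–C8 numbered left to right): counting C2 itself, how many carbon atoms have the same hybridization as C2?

6

C2 is sp2 (one π bond).
C1: sp2 ✓
C2: sp2 ✓
C3: sp3
C4: sp2 ✓
C5: sp2 ✓
C6: sp2 ✓
C7: sp
C8: sp2 ✓
6 carbons are sp2.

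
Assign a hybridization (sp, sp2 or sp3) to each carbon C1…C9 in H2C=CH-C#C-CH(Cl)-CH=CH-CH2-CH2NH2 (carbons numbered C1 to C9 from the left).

C1 sp2, C2 sp2, C3 sp, C4 sp, C5 sp3, C6 sp2, C7 sp2, C8 sp3, C9 sp3

C1 carries 3 σ bonds, plus one π bond, giving a steric number of 3, so it is sp2.
C2 carries 3 σ bonds, plus one π bond, giving a steric number of 3, so it is sp2.
C3: 2 σ bonds, plus two π bonds — 2 electron domains, sp.
C4 is sp: 2 σ bonds, plus two π bonds, 2 electron-density regions.
C5 has 4 σ bonds: steric number 4 → sp3.
C6 (3 σ bonds, plus one π bond) has steric number 3: sp2.
C7 has 3 σ bonds, plus one π bond: steric number 3 → sp2.
C8 — 4 σ bonds. Steric number 4, so sp3.
C9 — 4 σ bonds. Steric number 4, so sp3.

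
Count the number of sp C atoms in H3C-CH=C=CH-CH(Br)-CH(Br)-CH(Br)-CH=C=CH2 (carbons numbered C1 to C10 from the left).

2

C1: sp3
C2: sp2
C3: sp ✓
C4: sp2
C5: sp3
C6: sp3
C7: sp3
C8: sp2
C9: sp ✓
C10: sp2
C3, C9 → 2 sp carbons.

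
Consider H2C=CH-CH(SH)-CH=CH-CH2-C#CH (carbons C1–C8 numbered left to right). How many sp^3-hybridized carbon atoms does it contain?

2

C1: sp2
C2: sp2
C3: sp3 ✓
C4: sp2
C5: sp2
C6: sp3 ✓
C7: sp
C8: sp
C3, C6 → 2 sp3 carbons.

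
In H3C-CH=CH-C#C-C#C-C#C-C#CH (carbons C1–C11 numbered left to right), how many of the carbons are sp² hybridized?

2

C1: sp3
C2: sp2 ✓
C3: sp2 ✓
C4: sp
C5: sp
C6: sp
C7: sp
C8: sp
C9: sp
C10: sp
C11: sp
C2, C3 → 2 sp2 carbons.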